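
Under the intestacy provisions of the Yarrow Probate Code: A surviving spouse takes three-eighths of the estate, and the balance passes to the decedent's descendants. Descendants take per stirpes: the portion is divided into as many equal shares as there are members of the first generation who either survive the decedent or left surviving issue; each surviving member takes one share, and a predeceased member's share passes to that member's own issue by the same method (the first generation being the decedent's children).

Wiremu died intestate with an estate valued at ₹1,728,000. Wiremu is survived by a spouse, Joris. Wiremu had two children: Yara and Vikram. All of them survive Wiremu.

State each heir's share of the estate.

Joris: ₹648,000; Yara: ₹540,000; Vikram: ₹540,000

Joris takes three-eighths of ₹1,728,000 = ₹648,000. The remaining ₹1,080,000 passes to the descendants.
The descendants' portion (₹1,080,000) is divided into 2 shares of ₹540,000: Yara and Vikram each take ₹540,000.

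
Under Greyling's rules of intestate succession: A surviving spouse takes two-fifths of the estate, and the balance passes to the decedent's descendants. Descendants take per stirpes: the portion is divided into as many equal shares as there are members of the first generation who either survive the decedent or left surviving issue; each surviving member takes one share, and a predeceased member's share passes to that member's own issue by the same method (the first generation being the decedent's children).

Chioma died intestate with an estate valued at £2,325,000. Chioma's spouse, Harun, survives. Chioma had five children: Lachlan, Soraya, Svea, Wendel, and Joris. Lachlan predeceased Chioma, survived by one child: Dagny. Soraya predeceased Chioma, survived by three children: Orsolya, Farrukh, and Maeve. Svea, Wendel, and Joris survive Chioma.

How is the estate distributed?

Harun takes two-fifths of £2,325,000 = £930,000. The remaining £1,395,000 passes to the descendants.
The descendants' portion (£1,395,000) is divided into 5 shares of £279,000: Svea, Wendel, and Joris each take £279,000; Lachlan's £279,000 share passes to Lachlan's issue; Soraya's £279,000 share passes to Soraya's issue.
Lachlan's share (£279,000) passes entirely to Dagny.
Soraya's share (£279,000) is divided into 3 shares of £93,000: Orsolya, Farrukh, and Maeve each take £93,000.

Harun: £930,000; Dagny: £279,000; Orsolya: £93,000; Farrukh: £93,000; Maeve: £93,000; Svea: £279,000; Wendel: £279,000; Joris: £279,000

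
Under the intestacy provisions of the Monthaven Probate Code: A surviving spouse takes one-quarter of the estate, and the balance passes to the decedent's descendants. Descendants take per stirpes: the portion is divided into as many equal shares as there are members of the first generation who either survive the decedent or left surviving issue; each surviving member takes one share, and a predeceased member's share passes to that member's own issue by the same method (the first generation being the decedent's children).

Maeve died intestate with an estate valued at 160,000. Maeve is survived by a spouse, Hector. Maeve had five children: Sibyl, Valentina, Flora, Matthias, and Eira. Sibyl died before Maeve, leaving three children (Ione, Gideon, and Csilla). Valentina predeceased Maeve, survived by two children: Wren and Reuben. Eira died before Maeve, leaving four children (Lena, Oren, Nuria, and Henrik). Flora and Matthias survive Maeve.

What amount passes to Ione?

Hector takes one-quarter of 160,000 = 40,000. The remaining 120,000 passes to the descendants.
The descendants' portion (120,000) is divided into 5 shares of 24,000: Flora and Matthias each take 24,000; Sibyl's 24,000 share passes to Sibyl's issue; Valentina's 24,000 share passes to Valentina's issue; Eira's 24,000 share passes to Eira's issue.
Sibyl's share (24,000) is divided into 3 shares of 8,000: Ione, Gideon, and Csilla each take 8,000.
Valentina's share (24,000) is divided into 2 shares of 12,000: Wren and Reuben each take 12,000.
Eira's share (24,000) is divided into 4 shares of 6,000: Lena, Oren, Nuria, and Henrik each take 6,000.

Ione receives 8,000.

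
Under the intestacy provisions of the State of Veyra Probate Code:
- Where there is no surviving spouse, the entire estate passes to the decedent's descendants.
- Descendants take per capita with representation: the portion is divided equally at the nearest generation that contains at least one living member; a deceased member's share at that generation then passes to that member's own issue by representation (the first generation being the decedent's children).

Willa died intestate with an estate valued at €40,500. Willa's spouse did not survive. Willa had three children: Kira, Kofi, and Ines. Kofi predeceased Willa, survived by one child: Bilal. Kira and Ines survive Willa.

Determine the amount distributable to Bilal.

Bilal receives €13,500.

The entire €40,500 passes to the descendants.
That amount (€40,500) is divided into 3 shares of €13,500: Kira and Ines each take €13,500; Kofi's €13,500 share passes to Kofi's issue.
Kofi's share (€13,500) passes entirely to Bilal.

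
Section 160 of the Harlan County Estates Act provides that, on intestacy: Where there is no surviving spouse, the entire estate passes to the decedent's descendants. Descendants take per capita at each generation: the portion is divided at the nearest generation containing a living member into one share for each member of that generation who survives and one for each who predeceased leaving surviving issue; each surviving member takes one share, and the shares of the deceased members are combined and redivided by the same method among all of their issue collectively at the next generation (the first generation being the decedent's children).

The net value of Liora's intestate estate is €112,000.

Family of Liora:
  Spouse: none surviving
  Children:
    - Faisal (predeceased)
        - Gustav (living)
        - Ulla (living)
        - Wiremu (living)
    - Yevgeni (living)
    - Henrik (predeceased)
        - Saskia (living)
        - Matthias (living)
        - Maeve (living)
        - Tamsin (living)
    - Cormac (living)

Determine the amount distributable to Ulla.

Ulla receives €8,000.

The entire €112,000 passes to the descendants.
That amount (€112,000) is divided at the children's generation into 4 shares of €28,000. Yevgeni and Cormac each take €28,000. The 2 shares of the deceased (Faisal and Henrik) are combined into a pool of €56,000.
That pool (€56,000) is divided at the grandchildren's generation equally among Gustav, Ulla, Wiremu, Saskia, Matthias, Maeve, and Tamsin: €8,000 each.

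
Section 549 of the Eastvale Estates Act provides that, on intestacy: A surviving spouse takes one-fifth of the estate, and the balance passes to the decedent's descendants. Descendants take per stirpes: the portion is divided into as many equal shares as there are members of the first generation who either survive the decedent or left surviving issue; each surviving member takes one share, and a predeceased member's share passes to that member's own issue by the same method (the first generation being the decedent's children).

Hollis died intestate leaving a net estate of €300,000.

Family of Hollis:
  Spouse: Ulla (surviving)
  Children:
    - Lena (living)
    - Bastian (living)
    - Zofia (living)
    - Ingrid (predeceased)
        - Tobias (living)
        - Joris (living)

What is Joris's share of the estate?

Ulla takes one-fifth of €300,000 = €60,000. The remaining €240,000 passes to the descendants.
The descendants' portion (€240,000) is divided into 4 shares of €60,000: Lena, Bastian, and Zofia each take €60,000; Ingrid's €60,000 share passes to Ingrid's issue.
Ingrid's share (€60,000) is divided into 2 shares of €30,000: Tobias and Joris each take €30,000.

Joris receives €30,000.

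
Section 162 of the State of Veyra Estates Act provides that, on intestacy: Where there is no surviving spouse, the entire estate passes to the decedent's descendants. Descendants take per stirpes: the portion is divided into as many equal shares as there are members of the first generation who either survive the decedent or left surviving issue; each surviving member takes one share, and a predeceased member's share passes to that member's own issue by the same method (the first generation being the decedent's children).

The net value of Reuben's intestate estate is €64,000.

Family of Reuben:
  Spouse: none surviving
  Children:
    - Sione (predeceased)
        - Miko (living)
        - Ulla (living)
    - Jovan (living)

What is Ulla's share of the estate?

Ulla receives €16,000.

The entire €64,000 passes to the descendants.
That amount (€64,000) is divided into 2 shares of €32,000: Jovan takes €32,000; Sione's €32,000 share passes to Sione's issue.
Sione's share (€32,000) is divided into 2 shares of €16,000: Miko and Ulla each take €16,000.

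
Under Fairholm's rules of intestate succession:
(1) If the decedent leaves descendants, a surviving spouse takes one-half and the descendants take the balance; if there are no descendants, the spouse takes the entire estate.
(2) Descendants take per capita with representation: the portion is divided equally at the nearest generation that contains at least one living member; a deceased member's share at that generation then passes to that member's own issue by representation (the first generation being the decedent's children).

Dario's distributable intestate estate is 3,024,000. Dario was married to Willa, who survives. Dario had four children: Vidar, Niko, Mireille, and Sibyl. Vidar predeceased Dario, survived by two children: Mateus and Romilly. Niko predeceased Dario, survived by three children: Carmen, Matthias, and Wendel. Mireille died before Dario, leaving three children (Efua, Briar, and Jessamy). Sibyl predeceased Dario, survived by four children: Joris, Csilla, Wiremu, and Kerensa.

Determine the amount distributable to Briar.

Briar receives 126,000.

Willa takes one-half of 3,024,000 = 1,512,000. The remaining 1,512,000 passes to the descendants.
No child survives, so the initial division is made at the grandchildren's generation.
The descendants' portion (1,512,000) is divided into 12 shares of 126,000: Mateus, Romilly, Carmen, Matthias, Wendel, Efua, Briar, Jessamy, Joris, Csilla, Wiremu, and Kerensa each take 126,000.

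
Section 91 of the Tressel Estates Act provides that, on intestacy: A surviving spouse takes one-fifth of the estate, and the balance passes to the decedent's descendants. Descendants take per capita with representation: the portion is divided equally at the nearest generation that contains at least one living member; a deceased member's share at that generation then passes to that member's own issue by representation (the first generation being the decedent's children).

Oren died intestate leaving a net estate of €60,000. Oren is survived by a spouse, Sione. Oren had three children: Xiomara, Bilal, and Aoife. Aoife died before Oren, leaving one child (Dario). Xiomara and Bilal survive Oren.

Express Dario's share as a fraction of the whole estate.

Sione takes one-fifth of €60,000 = €12,000. The remaining €48,000 passes to the descendants.
The descendants' portion (€48,000) is divided into 3 shares of €16,000: Xiomara and Bilal each take €16,000; Aoife's €16,000 share passes to Aoife's issue.
Aoife's share (€16,000) passes entirely to Dario.

Dario receives 4/15 of the estate.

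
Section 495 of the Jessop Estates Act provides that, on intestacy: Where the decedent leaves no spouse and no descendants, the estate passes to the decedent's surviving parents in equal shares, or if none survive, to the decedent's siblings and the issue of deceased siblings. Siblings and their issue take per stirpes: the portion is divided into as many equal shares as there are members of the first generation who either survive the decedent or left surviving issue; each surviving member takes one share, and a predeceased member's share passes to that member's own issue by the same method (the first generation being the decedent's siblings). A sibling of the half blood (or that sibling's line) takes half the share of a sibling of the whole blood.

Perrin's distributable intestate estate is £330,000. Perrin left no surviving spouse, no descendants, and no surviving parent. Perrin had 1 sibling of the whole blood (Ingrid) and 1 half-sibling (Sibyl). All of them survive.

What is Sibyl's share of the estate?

The entire £330,000 passes to the siblings and their issue.
Counting each half-blood sibling's line as half a unit, there are 3/2 units in £330,000, so one unit is £220,000. Whole-blood lines (Ingrid) take £220,000 each; half-blood lines (Sibyl) take £110,000 each.

Sibyl receives £110,000.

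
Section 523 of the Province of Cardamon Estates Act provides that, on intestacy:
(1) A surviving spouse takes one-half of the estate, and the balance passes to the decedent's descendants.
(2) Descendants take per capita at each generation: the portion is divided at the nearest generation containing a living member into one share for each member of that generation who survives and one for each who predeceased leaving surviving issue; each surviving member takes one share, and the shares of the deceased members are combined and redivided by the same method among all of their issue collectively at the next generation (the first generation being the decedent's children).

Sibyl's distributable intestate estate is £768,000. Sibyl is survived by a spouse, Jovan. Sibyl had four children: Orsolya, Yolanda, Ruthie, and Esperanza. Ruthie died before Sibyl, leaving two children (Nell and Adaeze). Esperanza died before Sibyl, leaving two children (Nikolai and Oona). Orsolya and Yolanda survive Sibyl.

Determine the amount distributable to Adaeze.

Jovan takes one-half of £768,000 = £384,000. The remaining £384,000 passes to the descendants.
The descendants' portion (£384,000) is divided at the children's generation into 4 shares of £96,000. Orsolya and Yolanda each take £96,000. The 2 shares of the deceased (Ruthie and Esperanza) are combined into a pool of £192,000.
That pool (£192,000) is divided at the grandchildren's generation equally among Nell, Adaeze, Nikolai, and Oona: £48,000 each.

Adaeze receives £48,000.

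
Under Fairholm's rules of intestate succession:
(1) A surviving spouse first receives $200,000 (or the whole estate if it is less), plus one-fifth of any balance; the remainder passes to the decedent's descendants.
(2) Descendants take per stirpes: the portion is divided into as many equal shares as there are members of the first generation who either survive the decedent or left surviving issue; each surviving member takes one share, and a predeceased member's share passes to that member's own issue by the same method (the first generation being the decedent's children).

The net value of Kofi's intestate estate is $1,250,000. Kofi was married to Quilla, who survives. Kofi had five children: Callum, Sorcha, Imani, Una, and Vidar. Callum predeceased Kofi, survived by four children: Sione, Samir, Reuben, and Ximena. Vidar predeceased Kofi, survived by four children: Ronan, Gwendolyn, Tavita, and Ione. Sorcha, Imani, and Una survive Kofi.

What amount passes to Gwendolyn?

Quilla first takes $200,000, leaving a balance of $1,050,000. Quilla then takes one-fifth of the balance ($210,000), for a total of $410,000. The remaining $840,000 passes to the descendants.
The descendants' portion ($840,000) is divided into 5 shares of $168,000: Sorcha, Imani, and Una each take $168,000; Callum's $168,000 share passes to Callum's issue; Vidar's $168,000 share passes to Vidar's issue.
Callum's share ($168,000) is divided into 4 shares of $42,000: Sione, Samir, Reuben, and Ximena each take $42,000.
Vidar's share ($168,000) is divided into 4 shares of $42,000: Ronan, Gwendolyn, Tavita, and Ione each take $42,000.

Gwendolyn receives $42,000.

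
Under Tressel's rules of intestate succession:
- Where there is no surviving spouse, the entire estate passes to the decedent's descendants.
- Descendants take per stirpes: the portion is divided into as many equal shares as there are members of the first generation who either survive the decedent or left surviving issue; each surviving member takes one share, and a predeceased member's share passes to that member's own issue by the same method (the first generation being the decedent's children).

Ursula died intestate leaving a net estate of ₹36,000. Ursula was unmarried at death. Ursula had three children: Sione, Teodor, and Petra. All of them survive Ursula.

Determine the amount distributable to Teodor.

The entire ₹36,000 passes to the descendants.
That amount (₹36,000) is divided into 3 shares of ₹12,000: Sione, Teodor, and Petra each take ₹12,000.

Teodor receives ₹12,000.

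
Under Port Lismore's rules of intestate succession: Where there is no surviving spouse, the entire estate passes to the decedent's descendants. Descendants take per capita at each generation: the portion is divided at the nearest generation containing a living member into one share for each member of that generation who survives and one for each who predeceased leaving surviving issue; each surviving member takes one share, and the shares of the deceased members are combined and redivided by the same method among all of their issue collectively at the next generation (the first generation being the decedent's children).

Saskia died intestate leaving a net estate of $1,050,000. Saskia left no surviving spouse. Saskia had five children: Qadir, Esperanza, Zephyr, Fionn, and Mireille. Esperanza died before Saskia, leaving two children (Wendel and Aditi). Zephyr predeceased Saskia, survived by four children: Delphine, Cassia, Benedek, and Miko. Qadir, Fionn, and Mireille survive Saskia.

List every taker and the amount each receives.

Qadir: $210,000; Wendel: $70,000; Aditi: $70,000; Delphine: $70,000; Cassia: $70,000; Benedek: $70,000; Miko: $70,000; Fionn: $210,000; Mireille: $210,000

The entire $1,050,000 passes to the descendants.
That amount ($1,050,000) is divided at the children's generation into 5 shares of $210,000. Qadir, Fionn, and Mireille each take $210,000. The 2 shares of the deceased (Esperanza and Zephyr) are combined into a pool of $420,000.
That pool ($420,000) is divided at the grandchildren's generation equally among Wendel, Aditi, Delphine, Cassia, Benedek, and Miko: $70,000 each.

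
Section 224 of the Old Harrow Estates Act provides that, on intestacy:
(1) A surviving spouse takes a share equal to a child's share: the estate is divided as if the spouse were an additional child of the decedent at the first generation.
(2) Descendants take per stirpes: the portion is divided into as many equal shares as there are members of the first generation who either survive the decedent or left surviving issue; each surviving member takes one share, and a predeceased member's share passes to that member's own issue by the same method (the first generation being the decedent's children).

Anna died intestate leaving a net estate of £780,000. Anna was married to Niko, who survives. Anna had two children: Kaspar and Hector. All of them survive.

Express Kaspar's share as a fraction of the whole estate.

Kaspar receives 1/3 of the estate.

The spouse counts as an additional share at the children's level, so there are 3 primary shares of £260,000. Niko takes one such share (£260,000).
The children's combined portion (£520,000) is divided into 2 shares of £260,000: Kaspar and Hector each take £260,000.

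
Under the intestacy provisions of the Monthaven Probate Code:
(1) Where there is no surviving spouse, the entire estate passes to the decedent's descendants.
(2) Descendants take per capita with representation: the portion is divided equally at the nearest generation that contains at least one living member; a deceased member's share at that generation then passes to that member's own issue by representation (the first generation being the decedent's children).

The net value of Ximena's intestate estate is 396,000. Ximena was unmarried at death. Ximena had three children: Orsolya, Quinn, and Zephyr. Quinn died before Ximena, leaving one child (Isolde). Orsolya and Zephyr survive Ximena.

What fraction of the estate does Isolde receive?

Isolde receives 1/3 of the estate.

The entire 396,000 passes to the descendants.
That amount (396,000) is divided into 3 shares of 132,000: Orsolya and Zephyr each take 132,000; Quinn's 132,000 share passes to Quinn's issue.
Quinn's share (132,000) passes entirely to Isolde.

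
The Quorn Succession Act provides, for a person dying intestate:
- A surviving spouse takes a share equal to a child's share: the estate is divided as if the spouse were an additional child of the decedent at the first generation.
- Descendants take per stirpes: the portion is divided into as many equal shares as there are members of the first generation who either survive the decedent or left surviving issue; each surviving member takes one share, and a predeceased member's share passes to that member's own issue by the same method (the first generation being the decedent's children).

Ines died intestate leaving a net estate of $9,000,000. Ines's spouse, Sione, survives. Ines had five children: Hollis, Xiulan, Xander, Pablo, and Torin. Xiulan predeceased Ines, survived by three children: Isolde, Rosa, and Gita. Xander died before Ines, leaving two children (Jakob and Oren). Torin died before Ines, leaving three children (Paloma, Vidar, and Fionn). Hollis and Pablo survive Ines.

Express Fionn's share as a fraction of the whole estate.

Fionn receives 1/18 of the estate.

The spouse counts as an additional share at the children's level, so there are 6 primary shares of $1,500,000. Sione takes one such share ($1,500,000).
The children's combined portion ($7,500,000) is divided into 5 shares of $1,500,000: Hollis and Pablo each take $1,500,000; Xiulan's $1,500,000 share passes to Xiulan's issue; Xander's $1,500,000 share passes to Xander's issue; Torin's $1,500,000 share passes to Torin's issue.
Xiulan's share ($1,500,000) is divided into 3 shares of $500,000: Isolde, Rosa, and Gita each take $500,000.
Xander's share ($1,500,000) is divided into 2 shares of $750,000: Jakob and Oren each take $750,000.
Torin's share ($1,500,000) is divided into 3 shares of $500,000: Paloma, Vidar, and Fionn each take $500,000.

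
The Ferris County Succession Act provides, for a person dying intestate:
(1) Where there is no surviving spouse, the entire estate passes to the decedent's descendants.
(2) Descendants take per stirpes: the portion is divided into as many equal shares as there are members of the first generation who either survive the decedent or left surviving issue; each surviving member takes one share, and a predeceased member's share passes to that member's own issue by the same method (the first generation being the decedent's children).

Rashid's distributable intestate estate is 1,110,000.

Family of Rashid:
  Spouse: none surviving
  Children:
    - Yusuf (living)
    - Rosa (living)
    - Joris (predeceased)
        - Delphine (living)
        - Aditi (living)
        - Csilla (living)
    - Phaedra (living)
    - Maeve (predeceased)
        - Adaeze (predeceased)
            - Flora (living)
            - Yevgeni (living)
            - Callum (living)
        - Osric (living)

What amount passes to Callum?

Callum receives 37,000.

The entire 1,110,000 passes to the descendants.
That amount (1,110,000) is divided into 5 shares of 222,000: Yusuf, Rosa, and Phaedra each take 222,000; Joris's 222,000 share passes to Joris's issue; Maeve's 222,000 share passes to Maeve's issue.
Joris's share (222,000) is divided into 3 shares of 74,000: Delphine, Aditi, and Csilla each take 74,000.
Maeve's share (222,000) is divided into 2 shares of 111,000: Osric takes 111,000; Adaeze's 111,000 share passes to Adaeze's issue.
Adaeze's share (111,000) is divided into 3 shares of 37,000: Flora, Yevgeni, and Callum each take 37,000.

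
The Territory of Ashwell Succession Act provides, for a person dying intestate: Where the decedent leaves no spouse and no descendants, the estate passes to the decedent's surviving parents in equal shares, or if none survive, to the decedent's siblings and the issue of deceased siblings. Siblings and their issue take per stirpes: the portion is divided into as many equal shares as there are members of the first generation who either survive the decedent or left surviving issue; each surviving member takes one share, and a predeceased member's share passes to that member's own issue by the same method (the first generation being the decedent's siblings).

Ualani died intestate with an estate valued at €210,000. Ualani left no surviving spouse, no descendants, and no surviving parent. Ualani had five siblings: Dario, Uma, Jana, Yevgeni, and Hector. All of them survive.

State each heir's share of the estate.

The entire €210,000 passes to the siblings and their issue.
That amount (€210,000) is divided into 5 shares of €42,000: Dario, Uma, Jana, Yevgeni, and Hector each take €42,000.

Dario: €42,000; Uma: €42,000; Jana: €42,000; Yevgeni: €42,000; Hector: €42,000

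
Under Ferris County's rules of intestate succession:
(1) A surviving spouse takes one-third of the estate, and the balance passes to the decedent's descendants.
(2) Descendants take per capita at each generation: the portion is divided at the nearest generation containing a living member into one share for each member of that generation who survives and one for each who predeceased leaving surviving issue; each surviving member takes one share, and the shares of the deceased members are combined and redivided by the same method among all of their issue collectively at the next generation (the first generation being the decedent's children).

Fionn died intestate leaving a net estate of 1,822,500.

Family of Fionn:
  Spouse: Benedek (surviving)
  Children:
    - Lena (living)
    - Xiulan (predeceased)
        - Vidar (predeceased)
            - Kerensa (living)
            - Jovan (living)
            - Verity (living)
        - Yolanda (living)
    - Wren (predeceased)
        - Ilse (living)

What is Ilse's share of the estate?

Ilse receives 270,000.

Benedek takes one-third of 1,822,500 = 607,500. The remaining 1,215,000 passes to the descendants.
The descendants' portion (1,215,000) is divided at the children's generation into 3 shares of 405,000. Lena takes 405,000. The 2 shares of the deceased (Xiulan and Wren) are combined into a pool of 810,000.
That pool (810,000) is divided at the grandchildren's generation into 3 shares of 270,000. Yolanda and Ilse each take 270,000. The remaining share for the deceased Vidar (270,000) is carried to the next generation.
That pool (270,000) is divided at the great-grandchildren's generation equally among Kerensa, Jovan, and Verity: 90,000 each.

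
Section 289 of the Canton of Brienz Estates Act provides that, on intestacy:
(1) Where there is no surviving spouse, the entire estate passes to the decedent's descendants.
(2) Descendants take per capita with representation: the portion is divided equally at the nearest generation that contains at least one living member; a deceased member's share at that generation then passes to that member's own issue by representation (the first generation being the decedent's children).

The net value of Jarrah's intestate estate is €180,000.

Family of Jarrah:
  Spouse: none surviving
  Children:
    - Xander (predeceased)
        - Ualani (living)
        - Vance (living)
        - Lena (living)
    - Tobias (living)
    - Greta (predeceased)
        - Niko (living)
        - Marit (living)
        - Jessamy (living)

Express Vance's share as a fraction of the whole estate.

The entire €180,000 passes to the descendants.
That amount (€180,000) is divided into 3 shares of €60,000: Tobias takes €60,000; Xander's €60,000 share passes to Xander's issue; Greta's €60,000 share passes to Greta's issue.
Xander's share (€60,000) is divided into 3 shares of €20,000: Ualani, Vance, and Lena each take €20,000.
Greta's share (€60,000) is divided into 3 shares of €20,000: Niko, Marit, and Jessamy each take €20,000.

Vance receives 1/9 of the estate.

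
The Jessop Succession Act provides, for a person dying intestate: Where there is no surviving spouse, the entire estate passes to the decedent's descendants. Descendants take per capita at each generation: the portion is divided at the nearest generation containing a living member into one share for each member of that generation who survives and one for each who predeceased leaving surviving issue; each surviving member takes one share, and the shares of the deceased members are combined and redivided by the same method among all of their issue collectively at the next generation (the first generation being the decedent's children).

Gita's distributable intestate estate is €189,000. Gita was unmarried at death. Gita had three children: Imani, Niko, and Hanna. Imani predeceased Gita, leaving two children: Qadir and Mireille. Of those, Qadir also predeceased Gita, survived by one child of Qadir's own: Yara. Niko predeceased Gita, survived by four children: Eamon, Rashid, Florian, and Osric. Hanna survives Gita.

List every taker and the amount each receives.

The entire €189,000 passes to the descendants.
That amount (€189,000) is divided at the children's generation into 3 shares of €63,000. Hanna takes €63,000. The 2 shares of the deceased (Imani and Niko) are combined into a pool of €126,000.
That pool (€126,000) is divided at the grandchildren's generation into 6 shares of €21,000. Mireille, Eamon, Rashid, Florian, and Osric each take €21,000. The remaining share for the deceased Qadir (€21,000) is carried to the next generation.
That pool (€21,000) passes entirely to Yara, the sole taker at the great-grandchildren's generation.

Yara: €21,000; Mireille: €21,000; Eamon: €21,000; Rashid: €21,000; Florian: €21,000; Osric: €21,000; Hanna: €63,000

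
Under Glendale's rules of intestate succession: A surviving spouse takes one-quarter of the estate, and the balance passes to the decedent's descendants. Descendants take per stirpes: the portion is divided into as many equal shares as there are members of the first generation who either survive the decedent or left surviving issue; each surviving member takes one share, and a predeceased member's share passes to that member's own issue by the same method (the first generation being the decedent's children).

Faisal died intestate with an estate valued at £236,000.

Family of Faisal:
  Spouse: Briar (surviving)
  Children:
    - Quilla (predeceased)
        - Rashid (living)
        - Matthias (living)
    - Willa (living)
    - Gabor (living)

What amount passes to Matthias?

Matthias receives £29,500.

Briar takes one-quarter of £236,000 = £59,000. The remaining £177,000 passes to the descendants.
The descendants' portion (£177,000) is divided into 3 shares of £59,000: Willa and Gabor each take £59,000; Quilla's £59,000 share passes to Quilla's issue.
Quilla's share (£59,000) is divided into 2 shares of £29,500: Rashid and Matthias each take £29,500.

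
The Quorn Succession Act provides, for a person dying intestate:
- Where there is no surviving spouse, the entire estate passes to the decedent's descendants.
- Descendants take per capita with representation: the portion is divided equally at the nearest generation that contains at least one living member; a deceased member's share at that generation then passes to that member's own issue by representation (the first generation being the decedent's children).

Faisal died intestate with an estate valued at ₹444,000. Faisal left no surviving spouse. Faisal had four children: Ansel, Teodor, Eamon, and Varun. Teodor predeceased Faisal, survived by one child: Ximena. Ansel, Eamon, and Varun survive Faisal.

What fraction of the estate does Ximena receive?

Ximena receives 1/4 of the estate.

The entire ₹444,000 passes to the descendants.
That amount (₹444,000) is divided into 4 shares of ₹111,000: Ansel, Eamon, and Varun each take ₹111,000; Teodor's ₹111,000 share passes to Teodor's issue.
Teodor's share (₹111,000) passes entirely to Ximena.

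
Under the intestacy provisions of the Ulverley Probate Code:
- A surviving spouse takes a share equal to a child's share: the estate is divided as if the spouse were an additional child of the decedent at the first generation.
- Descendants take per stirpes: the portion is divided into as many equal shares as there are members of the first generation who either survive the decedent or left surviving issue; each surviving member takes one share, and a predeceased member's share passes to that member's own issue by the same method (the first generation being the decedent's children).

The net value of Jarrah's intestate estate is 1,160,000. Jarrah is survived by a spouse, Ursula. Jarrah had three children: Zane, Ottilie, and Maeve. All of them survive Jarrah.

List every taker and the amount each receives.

The spouse counts as an additional share at the children's level, so there are 4 primary shares of 290,000. Ursula takes one such share (290,000).
The children's combined portion (870,000) is divided into 3 shares of 290,000: Zane, Ottilie, and Maeve each take 290,000.

Ursula: 290,000; Zane: 290,000; Ottilie: 290,000; Maeve: 290,000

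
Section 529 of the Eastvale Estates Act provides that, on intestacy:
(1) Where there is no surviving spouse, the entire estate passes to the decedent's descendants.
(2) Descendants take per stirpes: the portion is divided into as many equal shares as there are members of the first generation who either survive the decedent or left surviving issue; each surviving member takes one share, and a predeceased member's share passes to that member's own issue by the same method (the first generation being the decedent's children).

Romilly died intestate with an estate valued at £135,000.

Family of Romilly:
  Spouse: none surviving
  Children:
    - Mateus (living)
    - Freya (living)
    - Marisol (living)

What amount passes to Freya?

The entire £135,000 passes to the descendants.
That amount (£135,000) is divided into 3 shares of £45,000: Mateus, Freya, and Marisol each take £45,000.

Freya receives £45,000.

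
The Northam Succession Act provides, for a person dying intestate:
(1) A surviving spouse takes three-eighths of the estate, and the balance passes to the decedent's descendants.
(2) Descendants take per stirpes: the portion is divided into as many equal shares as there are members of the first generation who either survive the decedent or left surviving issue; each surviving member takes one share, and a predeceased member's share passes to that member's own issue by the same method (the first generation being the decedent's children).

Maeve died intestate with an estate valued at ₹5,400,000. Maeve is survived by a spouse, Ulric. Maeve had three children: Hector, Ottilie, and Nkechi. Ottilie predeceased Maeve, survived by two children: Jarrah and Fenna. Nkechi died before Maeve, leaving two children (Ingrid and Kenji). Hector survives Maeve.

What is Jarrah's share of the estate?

Ulric takes three-eighths of ₹5,400,000 = ₹2,025,000. The remaining ₹3,375,000 passes to the descendants.
The descendants' portion (₹3,375,000) is divided into 3 shares of ₹1,125,000: Hector takes ₹1,125,000; Ottilie's ₹1,125,000 share passes to Ottilie's issue; Nkechi's ₹1,125,000 share passes to Nkechi's issue.
Ottilie's share (₹1,125,000) is divided into 2 shares of ₹562,500: Jarrah and Fenna each take ₹562,500.
Nkechi's share (₹1,125,000) is divided into 2 shares of ₹562,500: Ingrid and Kenji each take ₹562,500.

Jarrah receives ₹562,500.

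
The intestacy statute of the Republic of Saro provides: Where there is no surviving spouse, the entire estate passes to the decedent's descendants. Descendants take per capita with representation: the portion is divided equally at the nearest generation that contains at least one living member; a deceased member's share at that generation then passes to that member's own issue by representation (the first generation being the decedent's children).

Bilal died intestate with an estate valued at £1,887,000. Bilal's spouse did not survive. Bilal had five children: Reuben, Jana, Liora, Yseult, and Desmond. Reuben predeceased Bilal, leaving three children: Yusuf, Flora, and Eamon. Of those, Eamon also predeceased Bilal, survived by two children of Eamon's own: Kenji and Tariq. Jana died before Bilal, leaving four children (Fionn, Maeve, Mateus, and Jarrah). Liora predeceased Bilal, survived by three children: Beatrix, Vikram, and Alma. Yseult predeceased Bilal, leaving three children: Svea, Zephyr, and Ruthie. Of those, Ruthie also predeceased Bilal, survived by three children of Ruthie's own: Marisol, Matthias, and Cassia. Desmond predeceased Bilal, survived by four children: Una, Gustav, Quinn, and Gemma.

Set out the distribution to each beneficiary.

Yusuf: £111,000; Flora: £111,000; Kenji: £55,500; Tariq: £55,500; Fionn: £111,000; Maeve: £111,000; Mateus: £111,000; Jarrah: £111,000; Beatrix: £111,000; Vikram: £111,000; Alma: £111,000; Svea: £111,000; Zephyr: £111,000; Marisol: £37,000; Matthias: £37,000; Cassia: £37,000; Una: £111,000; Gustav: £111,000; Quinn: £111,000; Gemma: £111,000

The entire £1,887,000 passes to the descendants.
No child survives, so the initial division is made at the grandchildren's generation.
That amount (£1,887,000) is divided into 17 shares of £111,000: Yusuf, Flora, Fionn, Maeve, Mateus, Jarrah, Beatrix, Vikram, Alma, Svea, Zephyr, Una, Gustav, Quinn, and Gemma each take £111,000; Eamon's £111,000 share passes to Eamon's issue; Ruthie's £111,000 share passes to Ruthie's issue.
Eamon's share (£111,000) is divided into 2 shares of £55,500: Kenji and Tariq each take £55,500.
Ruthie's share (£111,000) is divided into 3 shares of £37,000: Marisol, Matthias, and Cassia each take £37,000.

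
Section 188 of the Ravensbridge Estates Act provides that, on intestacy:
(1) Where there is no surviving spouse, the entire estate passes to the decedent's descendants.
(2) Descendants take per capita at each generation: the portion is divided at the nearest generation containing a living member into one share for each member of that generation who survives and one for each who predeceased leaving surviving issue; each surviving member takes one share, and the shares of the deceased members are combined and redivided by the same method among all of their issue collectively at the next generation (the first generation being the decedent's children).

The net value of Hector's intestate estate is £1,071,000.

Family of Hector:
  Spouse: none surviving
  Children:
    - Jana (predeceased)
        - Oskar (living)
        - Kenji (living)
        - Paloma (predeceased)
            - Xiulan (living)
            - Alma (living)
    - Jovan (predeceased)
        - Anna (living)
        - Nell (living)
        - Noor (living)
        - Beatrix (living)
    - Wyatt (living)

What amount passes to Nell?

Nell receives £102,000.

The entire £1,071,000 passes to the descendants.
That amount (£1,071,000) is divided at the children's generation into 3 shares of £357,000. Wyatt takes £357,000. The 2 shares of the deceased (Jana and Jovan) are combined into a pool of £714,000.
That pool (£714,000) is divided at the grandchildren's generation into 7 shares of £102,000. Oskar, Kenji, Anna, Nell, Noor, and Beatrix each take £102,000. The remaining share for the deceased Paloma (£102,000) is carried to the next generation.
That pool (£102,000) is divided at the great-grandchildren's generation equally among Xiulan and Alma: £51,000 each.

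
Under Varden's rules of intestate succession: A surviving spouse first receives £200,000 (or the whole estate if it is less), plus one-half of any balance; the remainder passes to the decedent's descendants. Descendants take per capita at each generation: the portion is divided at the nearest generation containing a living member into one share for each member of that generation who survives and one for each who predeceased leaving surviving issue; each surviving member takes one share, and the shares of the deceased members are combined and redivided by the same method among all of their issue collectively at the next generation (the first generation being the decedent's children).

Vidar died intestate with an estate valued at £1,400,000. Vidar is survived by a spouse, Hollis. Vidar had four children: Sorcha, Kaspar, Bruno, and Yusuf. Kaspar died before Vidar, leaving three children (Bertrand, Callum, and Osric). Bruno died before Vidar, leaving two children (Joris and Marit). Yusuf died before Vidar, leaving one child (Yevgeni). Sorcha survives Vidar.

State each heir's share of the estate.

Hollis first takes £200,000, leaving a balance of £1,200,000. Hollis then takes one-half of the balance (£600,000), for a total of £800,000. The remaining £600,000 passes to the descendants.
The descendants' portion (£600,000) is divided at the children's generation into 4 shares of £150,000. Sorcha takes £150,000. The 3 shares of the deceased (Kaspar, Bruno, and Yusuf) are combined into a pool of £450,000.
That pool (£450,000) is divided at the grandchildren's generation equally among Bertrand, Callum, Osric, Joris, Marit, and Yevgeni: £75,000 each.

Hollis: £800,000; Sorcha: £150,000; Bertrand: £75,000; Callum: £75,000; Osric: £75,000; Joris: £75,000; Marit: £75,000; Yevgeni: £75,000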